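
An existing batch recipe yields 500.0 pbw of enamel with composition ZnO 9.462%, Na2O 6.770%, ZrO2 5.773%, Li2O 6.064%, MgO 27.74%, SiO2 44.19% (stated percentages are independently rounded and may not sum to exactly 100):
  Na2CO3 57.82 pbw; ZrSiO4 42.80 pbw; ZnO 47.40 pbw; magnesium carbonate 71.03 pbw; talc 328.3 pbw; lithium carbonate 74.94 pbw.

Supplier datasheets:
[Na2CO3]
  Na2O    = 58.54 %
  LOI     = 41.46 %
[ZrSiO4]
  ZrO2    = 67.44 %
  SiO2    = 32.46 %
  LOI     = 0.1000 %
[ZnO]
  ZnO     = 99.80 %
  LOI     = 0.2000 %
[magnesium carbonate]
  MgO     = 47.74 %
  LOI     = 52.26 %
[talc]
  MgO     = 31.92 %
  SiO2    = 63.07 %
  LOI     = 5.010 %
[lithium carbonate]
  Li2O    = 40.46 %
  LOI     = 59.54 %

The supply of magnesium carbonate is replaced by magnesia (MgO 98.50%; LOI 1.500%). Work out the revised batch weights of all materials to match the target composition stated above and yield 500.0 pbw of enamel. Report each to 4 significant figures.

Revised batch per 500.0 pbw enamel:
  Na2CO3: 57.82 pbw
  ZrSiO4: 42.80 pbw
  ZnO: 47.40 pbw
  magnesia: 34.42 pbw
  talc: 328.3 pbw
  lithium carbonate: 74.94 pbw
Total batch = 585.7 pbw; LOI loss = 85.69 pbw

Every computation runs at exact precision in all steps — working values are displayed rounded off to 4 significant figures in the working; every reported number is rounded just once. The derived quantities (glass mass, totals, ignition loss, the yield, the six compositions) are computed at full precision using the weight values for 500.0 pbw of glass, as given in the problem or the answer.
Oxide mass targets, per 500.0 pbw enamel:
  ZnO: 9.462% × 500.0 = 47.31 pbw
  Na2O: 6.770% × 500.0 = 33.85 pbw
  ZrO2: 5.773% × 500.0 = 28.86 pbw
  Li2O: 6.064% × 500.0 = 30.32 pbw
  MgO: 27.74% × 500.0 = 138.7 pbw
  SiO2: 44.19% × 500.0 = 221.0 pbw
Verifying the oxide balance applying the batch weights above, for the quoted basis mass (sums match the target masses modulo rounding of the values):
  ZnO: 47.40·0.9980 = 47.31 pbw (target 47.31 pbw)
  Na2O: 57.82·0.5854 = 33.85 pbw (target 33.85 pbw)
  ZrO2: 42.80·0.6744 = 28.86 pbw (target 28.86 pbw)
  Li2O: 74.94·0.4046 = 30.32 pbw (target 30.32 pbw)
  MgO: 34.42·0.9850 + 328.3·0.3192 = 138.7 pbw (target 138.7 pbw)
  SiO2: 42.80·0.3246 + 328.3·0.6307 = 221.0 pbw (target 221.0 pbw)
Consistency of the glass mass: total batch − LOI = 500.0 pbw (the targets, summed, come to 500.0 pbw; against the stated basis, 500.0 pbw — gaps are rounding artifacts).
Whole-batch sum: Σ batch = 585.7 pbw; loss to ignition Σ batch·LOI = 85.69 pbw; the yield ratio, glass ÷ batch: 85.37%.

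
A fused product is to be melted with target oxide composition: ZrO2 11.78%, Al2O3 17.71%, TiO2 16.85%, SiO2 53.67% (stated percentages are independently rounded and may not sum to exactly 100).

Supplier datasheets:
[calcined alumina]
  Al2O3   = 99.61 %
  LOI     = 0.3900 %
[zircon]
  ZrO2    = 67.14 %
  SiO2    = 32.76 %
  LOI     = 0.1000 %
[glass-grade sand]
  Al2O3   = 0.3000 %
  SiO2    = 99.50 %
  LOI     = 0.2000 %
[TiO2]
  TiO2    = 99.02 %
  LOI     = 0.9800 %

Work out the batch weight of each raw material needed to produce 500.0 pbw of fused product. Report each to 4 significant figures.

Batch per 500.0 pbw fused product:
  calcined alumina: 88.17 pbw
  zircon: 87.73 pbw
  glass-grade sand: 240.8 pbw
  TiO2: 85.08 pbw
Total batch = 501.8 pbw; LOI loss = 1.747 pbw; yield = 99.65%

Working values appear (rounded to 4 significant figures) alongside each step; all internal work holds full float precision from first step to last; each reported result takes exactly one rounding — the derived quantities, including totals, LOI, yield, glass mass, four oxide percentages, are re-derived from the batch weights for 500.0 pbw of glass at full float precision, as set out in the problem or the answer.
The oxide mass targets at 500.0 pbw fused product:
  ZrO2: 11.78% × 500.0 = 58.90 pbw
  Al2O3: 17.71% × 500.0 = 88.55 pbw
  TiO2: 16.85% × 500.0 = 84.25 pbw
  SiO2: 53.67% × 500.0 = 268.4 pbw
Sums-versus-targets review given the weights on record, relative to the basis at hand (oxide sums agree with the targets modulo rounding of the values):
  ZrO2: 87.73·0.6714 = 58.90 pbw (target 58.90 pbw)
  Al2O3: 88.17·0.9961 + 240.8·0.003000 = 88.55 pbw (target 88.55 pbw)
  TiO2: 85.08·0.9902 = 84.25 pbw (target 84.25 pbw)
  SiO2: 87.73·0.3276 + 240.8·0.9950 = 268.3 pbw (target 268.4 pbw)
Glass-mass closure: total batch − LOI = 500.0 pbw (targets for the oxides total 500.0 pbw; versus the stated basis of 500.0 pbw — a pure rounding effect).
Adding the batch up: Σ batch = 501.8 pbw; ignition loss, Σ(batch × LOI) = 1.747 pbw; yield, glass over the total, = 99.65%.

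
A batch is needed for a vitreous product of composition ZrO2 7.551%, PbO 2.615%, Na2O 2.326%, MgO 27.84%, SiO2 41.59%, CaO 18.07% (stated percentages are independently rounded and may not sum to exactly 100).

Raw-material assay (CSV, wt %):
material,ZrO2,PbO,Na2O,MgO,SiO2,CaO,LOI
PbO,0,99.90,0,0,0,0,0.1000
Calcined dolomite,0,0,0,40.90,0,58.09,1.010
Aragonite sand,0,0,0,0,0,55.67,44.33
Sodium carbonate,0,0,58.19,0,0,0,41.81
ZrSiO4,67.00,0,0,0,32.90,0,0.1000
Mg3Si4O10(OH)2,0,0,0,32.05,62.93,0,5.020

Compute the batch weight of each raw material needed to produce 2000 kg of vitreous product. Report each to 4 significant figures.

Batch per 2000 kg vitreous product:
  PbO: 52.35 kg
  Calcined dolomite: 417.9 kg
  Aragonite sand: 213.1 kg
  Sodium carbonate: 79.95 kg
  ZrSiO4: 225.4 kg
  Mg3Si4O10(OH)2: 1204 kg
Total batch = 2193 kg; LOI loss = 192.8 kg; yield = 91.21%

The working math keeps full float precision in all steps. Intermediates are displayed with 4-significant-figure rounding alongside each step. Each reported figure includes exactly one rounding. Derived quantities, including LOI, the yield, net glass mass, the totals, the six compositions, are computed from the weighed amounts per 2000 kg of glass at full float precision exactly as shown in problem or answer.
Oxide mass targets, per 2000 kg vitreous product:
  ZrO2: 7.551% × 2000 = 151.0 kg
  PbO: 2.615% × 2000 = 52.30 kg
  Na2O: 2.326% × 2000 = 46.52 kg
  MgO: 27.84% × 2000 = 556.8 kg
  SiO2: 41.59% × 2000 = 831.8 kg
  CaO: 18.07% × 2000 = 361.4 kg
Per-oxide balance check per the reported batch figures, per the basis as stated (target by target, the sums agree inside rounding margins):
  ZrO2: 225.4·0.6700 = 151.0 kg (target 151.0 kg)
  PbO: 52.35·0.9990 = 52.30 kg (target 52.30 kg)
  Na2O: 79.95·0.5819 = 46.52 kg (target 46.52 kg)
  MgO: 417.9·0.4090 + 1204·0.3205 = 556.8 kg (target 556.8 kg)
  SiO2: 225.4·0.3290 + 1204·0.6293 = 831.8 kg (target 831.8 kg)
  CaO: 417.9·0.5809 + 213.1·0.5567 = 361.4 kg (target 361.4 kg)
Glass-mass bookkeeping: Σ batch − LOI loss = 2000 kg (oxide target masses add up to 2000 kg; against the stated basis, 2000 kg — rounding explains the deltas).
Adding the batch up: Σ batch = 2193 kg; the LOI term Σ batch·LOI equals 192.8 kg; yield: glass divided by total = 91.21%.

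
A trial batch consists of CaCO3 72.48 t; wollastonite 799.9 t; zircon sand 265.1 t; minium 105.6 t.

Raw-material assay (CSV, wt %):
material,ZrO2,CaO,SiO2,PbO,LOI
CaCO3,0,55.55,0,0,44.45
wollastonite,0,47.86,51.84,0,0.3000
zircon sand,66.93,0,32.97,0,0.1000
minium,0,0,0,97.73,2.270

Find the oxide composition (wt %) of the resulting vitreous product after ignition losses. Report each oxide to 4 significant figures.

All arithmetic holds full float precision in all steps; in-progress results are displayed rounded off to 4 significant figures across the worked steps. Each reported number takes a single rounding. The derived quantities, including ignition loss, the four compositions, glass mass, yield, totals, are computed using the weight values at 1206 t of glass in full precision exactly as printed in problem or answer.
Oxide-by-oxide delivered mass:
  ZrO2: 265.1·0.6693 = 177.4 t
  CaO: 72.48·0.5555 + 799.9·0.4786 = 423.1 t
  SiO2: 799.9·0.5184 + 265.1·0.3297 = 502.1 t
  PbO: 105.6·0.9773 = 103.2 t
LOI: 72.48·0.4445 + 799.9·0.003000 + 265.1·0.001000 + 105.6·0.02270 = 37.28 t
Resulting glass, batch − LOI: 1243 − 37.28 = 1206 t (= the summed oxide contributions)
wt % = 100 × oxide mass / glass mass

Glass mass = 1206 t (batch 1243 − LOI 37.28).
Composition: ZrO2 14.71%, CaO 35.09%, SiO2 41.64%, PbO 8.559%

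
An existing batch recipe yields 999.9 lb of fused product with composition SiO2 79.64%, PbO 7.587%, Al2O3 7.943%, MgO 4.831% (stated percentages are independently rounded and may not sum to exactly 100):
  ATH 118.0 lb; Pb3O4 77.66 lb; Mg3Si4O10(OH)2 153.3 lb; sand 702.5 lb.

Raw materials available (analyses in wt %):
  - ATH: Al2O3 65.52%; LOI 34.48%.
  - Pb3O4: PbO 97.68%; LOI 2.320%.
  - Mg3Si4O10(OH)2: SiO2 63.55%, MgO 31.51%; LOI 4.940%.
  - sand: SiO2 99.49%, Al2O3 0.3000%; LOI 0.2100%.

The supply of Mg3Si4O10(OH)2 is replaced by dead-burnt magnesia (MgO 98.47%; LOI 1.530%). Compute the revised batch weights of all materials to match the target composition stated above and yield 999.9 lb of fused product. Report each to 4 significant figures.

Each numeric step keeps exact precision through every step — intermediates are shown (rounded to 4 significant figures) when written out — every reported result takes just one rounding. Derived quantities (the yield, totals, net glass mass, ignition loss, four oxide percentages) are carried starting from the weights for 999.9 lb of glass in full precision, exactly as shown in question or answer.
Oxide-by-oxide targets in 999.9 lb fused product:
  SiO2: 79.64% × 999.9 = 796.3 lb
  PbO: 7.587% × 999.9 = 75.86 lb
  Al2O3: 7.943% × 999.9 = 79.42 lb
  MgO: 4.831% × 999.9 = 48.31 lb
Mass-balance tally per oxide working from each reported weight, against the basis in use (summed amounts equal target values within answer rounding):
  SiO2: 800.4·0.9949 = 796.3 lb (target 796.3 lb)
  PbO: 77.66·0.9768 = 75.86 lb (target 75.86 lb)
  Al2O3: 117.6·0.6552 + 800.4·0.003000 = 79.45 lb (target 79.42 lb)
  MgO: 49.06·0.9847 = 48.31 lb (target 48.31 lb)
The glass-mass cross-check: total charge less LOI = 999.9 lb (summing oxide targets gives 999.9 lb; against the stated basis, 999.9 lb — a pure rounding effect).
Whole-batch sum: Σ batch = 1045 lb; loss to ignition Σ batch·LOI = 44.78 lb; yield: glass divided by total = 95.71%.

Revised batch per 999.9 lb fused product:
  ATH: 117.6 lb
  Pb3O4: 77.66 lb
  dead-burnt magnesia: 49.06 lb
  sand: 800.4 lb
Total batch = 1045 lb; LOI loss = 44.78 lb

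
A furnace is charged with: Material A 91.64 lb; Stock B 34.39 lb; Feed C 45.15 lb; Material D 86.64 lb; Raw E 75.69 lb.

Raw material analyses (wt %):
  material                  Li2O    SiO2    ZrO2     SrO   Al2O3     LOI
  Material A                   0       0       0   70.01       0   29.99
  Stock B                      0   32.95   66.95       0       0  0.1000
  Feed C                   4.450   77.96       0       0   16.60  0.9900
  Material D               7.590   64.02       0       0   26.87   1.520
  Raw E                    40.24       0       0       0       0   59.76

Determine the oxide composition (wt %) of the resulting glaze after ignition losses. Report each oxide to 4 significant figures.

Glass mass = 259.0 lb (batch 333.5 − LOI 74.51).
Composition: Li2O 15.07%, SiO2 39.38%, ZrO2 8.890%, SrO 24.77%, Al2O3 11.88%

Working values are displayed, rounded to 4 significant digits, between the steps; every computation carries exact precision end to end; exactly one rounding is applied to every reported value — the derived quantities (net glass mass, LOI, the five compositions, the totals, yield) are rebuilt in full precision from the weighed amounts on 259.0 lb of glass as they appear in the problem or the answer.
Oxide masses out of the charge:
  Li2O: 45.15·0.04450 + 86.64·0.07590 + 75.69·0.4024 = 39.04 lb
  SiO2: 34.39·0.3295 + 45.15·0.7796 + 86.64·0.6402 = 102.0 lb
  ZrO2: 34.39·0.6695 = 23.02 lb
  SrO: 91.64·0.7001 = 64.16 lb
  Al2O3: 45.15·0.1660 + 86.64·0.2687 = 30.78 lb
LOI: 91.64·0.2999 + 34.39·0.001000 + 45.15·0.009900 + 86.64·0.01520 + 75.69·0.5976 = 74.51 lb
Resulting glass, batch − LOI: 333.5 − 74.51 = 259.0 lb (the oxide masses sum to this)
wt % = oxide mass / glass mass × 100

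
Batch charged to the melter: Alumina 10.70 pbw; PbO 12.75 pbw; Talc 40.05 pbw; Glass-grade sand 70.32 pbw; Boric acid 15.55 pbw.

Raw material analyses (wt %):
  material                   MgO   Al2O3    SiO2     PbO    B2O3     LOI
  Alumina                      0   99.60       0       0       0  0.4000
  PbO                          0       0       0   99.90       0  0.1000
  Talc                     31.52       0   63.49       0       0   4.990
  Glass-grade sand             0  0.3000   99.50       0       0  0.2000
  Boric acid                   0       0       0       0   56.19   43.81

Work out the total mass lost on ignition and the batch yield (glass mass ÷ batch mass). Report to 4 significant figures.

Values along the way are displayed, with 4-significant-digit rounding, as written; each numeric step holds exact precision at each step. Exactly one rounding is applied to every reported value. Derived quantities (yield, five oxide percentages, LOI, net glass mass, the totals) are re-derived from the batch weights on 140.4 pbw of glass at exact precision as given in problem or answer.
LOI of each material in turn:
  Alumina: 10.70 × 0.004000 = 0.04280 pbw
  PbO: 12.75 × 0.001000 = 0.01275 pbw
  Talc: 40.05 × 0.04990 = 1.998 pbw
  Glass-grade sand: 70.32 × 0.002000 = 0.1406 pbw
  Boric acid: 15.55 × 0.4381 = 6.812 pbw
Total LOI = 9.007 pbw
Glass = batch − LOI = 149.4 − 9.007 = 140.4 pbw

LOI loss = 9.007 pbw; glass = 140.4 pbw; yield = 93.97%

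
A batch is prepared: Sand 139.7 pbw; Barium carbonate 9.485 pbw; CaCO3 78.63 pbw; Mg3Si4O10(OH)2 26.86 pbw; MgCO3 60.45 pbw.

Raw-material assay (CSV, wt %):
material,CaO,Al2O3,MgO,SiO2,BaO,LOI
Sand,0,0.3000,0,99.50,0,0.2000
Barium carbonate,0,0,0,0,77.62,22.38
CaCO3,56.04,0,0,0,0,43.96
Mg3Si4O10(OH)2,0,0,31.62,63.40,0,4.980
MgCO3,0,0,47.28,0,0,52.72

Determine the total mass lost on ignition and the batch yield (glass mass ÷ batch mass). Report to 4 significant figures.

Intermediates appear (rounded to 4 significant digits) in the printout — the whole derivation holds exact precision through every step — each reported number carries a single rounding — derived quantities, which include net glass mass, yield, totals, LOI, the five compositions, are re-derived at full precision, exactly as printed in either problem or answer, using the weight values on 245.0 pbw of glass.
Per-material ignition loss:
  Sand: 139.7 × 0.002000 = 0.2794 pbw
  Barium carbonate: 9.485 × 0.2238 = 2.123 pbw
  CaCO3: 78.63 × 0.4396 = 34.57 pbw
  Mg3Si4O10(OH)2: 26.86 × 0.04980 = 1.338 pbw
  MgCO3: 60.45 × 0.5272 = 31.87 pbw
Total LOI = 70.17 pbw
Glass = batch − LOI = 315.1 − 70.17 = 245.0 pbw

LOI loss = 70.17 pbw; glass = 245.0 pbw; yield = 77.73%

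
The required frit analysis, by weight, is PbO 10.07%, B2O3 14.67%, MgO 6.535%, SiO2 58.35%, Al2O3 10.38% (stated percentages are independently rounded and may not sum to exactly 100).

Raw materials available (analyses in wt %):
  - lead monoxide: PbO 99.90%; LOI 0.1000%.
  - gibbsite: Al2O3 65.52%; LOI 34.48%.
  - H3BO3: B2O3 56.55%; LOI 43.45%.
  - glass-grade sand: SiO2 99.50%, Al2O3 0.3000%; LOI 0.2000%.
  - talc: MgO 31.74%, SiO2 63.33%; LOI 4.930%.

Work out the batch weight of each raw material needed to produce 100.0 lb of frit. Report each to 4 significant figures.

In-progress results are printed (rounded to 4 significant digits) within the worked lines — every computation keeps exact precision at each step. Each reported figure is rounded once only; the derived quantities, including LOI, net glass mass, yield, totals, the five compositions, are recomputed from the weighed amounts per 100.0 lb of glass at full float precision, as written in the problem or answer text.
The oxide mass targets at 100.0 lb frit:
  PbO: 10.07% × 100.0 = 10.07 lb
  B2O3: 14.67% × 100.0 = 14.67 lb
  MgO: 6.535% × 100.0 = 6.535 lb
  SiO2: 58.35% × 100.0 = 58.35 lb
  Al2O3: 10.38% × 100.0 = 10.38 lb
Oxide-by-oxide audit on the weights just shown, for the quoted basis mass (delivered sums recover each target given rounding of the digits):
  PbO: 10.08·0.9990 = 10.07 lb (target 10.07 lb)
  B2O3: 25.94·0.5655 = 14.67 lb (target 14.67 lb)
  MgO: 20.59·0.3174 = 6.535 lb (target 6.535 lb)
  SiO2: 45.54·0.9950 + 20.59·0.6333 = 58.35 lb (target 58.35 lb)
  Al2O3: 15.63·0.6552 + 45.54·0.003000 = 10.38 lb (target 10.38 lb)
Glass mass check: net batch after ignition = 100.0 lb (oxide target masses add up to 100.0 lb; versus the stated basis of 100.0 lb — differing by rounding only).
Total batch = Σ batch = 117.8 lb; LOI removed, Σ of batch·LOI: 17.78 lb; yield, glass over the total, = 84.91%.

Batch per 100.0 lb frit:
  lead monoxide: 10.08 lb
  gibbsite: 15.63 lb
  H3BO3: 25.94 lb
  glass-grade sand: 45.54 lb
  talc: 20.59 lb
Total batch = 117.8 lb; LOI loss = 17.78 lb; yield = 84.91%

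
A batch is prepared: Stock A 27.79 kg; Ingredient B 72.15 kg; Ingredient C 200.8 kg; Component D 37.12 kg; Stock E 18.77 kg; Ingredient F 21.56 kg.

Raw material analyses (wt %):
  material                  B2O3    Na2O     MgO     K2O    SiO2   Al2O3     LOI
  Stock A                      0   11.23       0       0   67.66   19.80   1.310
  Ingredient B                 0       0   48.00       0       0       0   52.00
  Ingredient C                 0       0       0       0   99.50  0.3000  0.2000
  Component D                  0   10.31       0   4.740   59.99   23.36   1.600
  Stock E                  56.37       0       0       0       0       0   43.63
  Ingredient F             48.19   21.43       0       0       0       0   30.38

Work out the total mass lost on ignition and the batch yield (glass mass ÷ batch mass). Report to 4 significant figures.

LOI loss = 53.62 kg; glass = 324.6 kg; yield = 85.82%

Working values are shown rounded to 4 significant figures between the steps — each numeric step maintains full float precision all the way through; each reported result is rounded exactly once — all derived quantities (ignition loss, totals, net glass mass, the yield, the six compositions) are recomputed at exact precision using the weight values at 324.6 kg of glass, as set out in the question or the answer.
Per-material ignition loss:
  Stock A: 27.79 × 0.01310 = 0.3640 kg
  Ingredient B: 72.15 × 0.5200 = 37.52 kg
  Ingredient C: 200.8 × 0.002000 = 0.4016 kg
  Component D: 37.12 × 0.01600 = 0.5939 kg
  Stock E: 18.77 × 0.4363 = 8.189 kg
  Ingredient F: 21.56 × 0.3038 = 6.550 kg
Total LOI = 53.62 kg
Glass = batch − LOI = 378.2 − 53.62 = 324.6 kg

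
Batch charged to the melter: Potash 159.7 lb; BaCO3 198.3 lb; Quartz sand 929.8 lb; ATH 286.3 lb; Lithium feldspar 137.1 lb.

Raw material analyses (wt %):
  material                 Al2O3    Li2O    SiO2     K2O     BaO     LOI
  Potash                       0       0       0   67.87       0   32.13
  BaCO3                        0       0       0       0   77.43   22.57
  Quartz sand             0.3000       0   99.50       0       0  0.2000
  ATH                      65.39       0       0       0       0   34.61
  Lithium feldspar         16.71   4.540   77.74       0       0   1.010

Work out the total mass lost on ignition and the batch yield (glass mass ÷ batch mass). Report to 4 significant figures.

Intermediates are shown rounded to 4 significant figures as written; every computation carries full precision at all times — each reported number undergoes a single rounding. The derived quantities, which include LOI, yield, five oxide percentages, glass mass, the totals, are recomputed in full float precision, as written in question or answer, using the weight values for 1513 lb of glass.
Each material's LOI contribution:
  Potash: 159.7 × 0.3213 = 51.31 lb
  BaCO3: 198.3 × 0.2257 = 44.76 lb
  Quartz sand: 929.8 × 0.002000 = 1.860 lb
  ATH: 286.3 × 0.3461 = 99.09 lb
  Lithium feldspar: 137.1 × 0.01010 = 1.385 lb
Total LOI = 198.4 lb
Glass = batch − LOI = 1711 − 198.4 = 1513 lb

LOI loss = 198.4 lb; glass = 1513 lb; yield = 88.41%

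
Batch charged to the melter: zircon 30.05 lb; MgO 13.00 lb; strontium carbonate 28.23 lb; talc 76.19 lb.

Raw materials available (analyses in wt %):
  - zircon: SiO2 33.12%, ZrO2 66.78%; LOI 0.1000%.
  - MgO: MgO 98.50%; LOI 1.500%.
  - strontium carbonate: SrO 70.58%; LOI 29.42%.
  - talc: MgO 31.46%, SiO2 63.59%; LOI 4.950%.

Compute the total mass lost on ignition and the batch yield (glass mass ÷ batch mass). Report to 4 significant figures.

Each numeric step runs at full precision from start to finish — in-progress results are printed, with 4-significant-digit rounding, in the printout — each reported figure is rounded exactly once; all derived quantities are recomputed at exact precision (LOI, net glass mass, the four compositions, totals, yield) from the batch weights per 135.2 lb of glass exactly as shown in question or answer.
Per-material ignition loss:
  zircon: 30.05 × 0.001000 = 0.03005 lb
  MgO: 13.00 × 0.01500 = 0.1950 lb
  strontium carbonate: 28.23 × 0.2942 = 8.305 lb
  talc: 76.19 × 0.04950 = 3.771 lb
Total LOI = 12.30 lb
Glass = batch − LOI = 147.5 − 12.30 = 135.2 lb

LOI loss = 12.30 lb; glass = 135.2 lb; yield = 91.66%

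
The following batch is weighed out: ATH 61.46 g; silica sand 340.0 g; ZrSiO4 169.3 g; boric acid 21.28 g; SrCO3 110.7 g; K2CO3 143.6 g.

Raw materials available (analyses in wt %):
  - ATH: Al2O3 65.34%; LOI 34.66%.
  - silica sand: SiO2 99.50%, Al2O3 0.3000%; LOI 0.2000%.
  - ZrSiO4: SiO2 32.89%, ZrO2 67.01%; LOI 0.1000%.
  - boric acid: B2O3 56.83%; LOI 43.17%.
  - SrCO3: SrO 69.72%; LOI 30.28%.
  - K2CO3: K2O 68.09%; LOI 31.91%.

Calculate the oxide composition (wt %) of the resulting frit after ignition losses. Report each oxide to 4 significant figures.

Glass mass = 735.7 g (batch 846.3 − LOI 110.7).
Composition: SiO2 53.56%, B2O3 1.644%, ZrO2 15.42%, SrO 10.49%, K2O 13.29%, Al2O3 5.597%

The intermediate values are displayed rounded off to 4 significant digits between the steps; all internal work carries full precision all the way through — every reported result is rounded just once; derived quantities are re-derived at exact precision (six oxide percentages, LOI, net glass mass, totals, yield) using the weight values on 735.7 g of glass exactly as printed in either problem or answer.
Per-oxide mass from batch:
  SiO2: 340.0·0.9950 + 169.3·0.3289 = 394.0 g
  B2O3: 21.28·0.5683 = 12.09 g
  ZrO2: 169.3·0.6701 = 113.4 g
  SrO: 110.7·0.6972 = 77.18 g
  K2O: 143.6·0.6809 = 97.78 g
  Al2O3: 61.46·0.6534 + 340.0·0.003000 = 41.18 g
LOI: 61.46·0.3466 + 340.0·0.002000 + 169.3·0.001000 + 21.28·0.4317 + 110.7·0.3028 + 143.6·0.3191 = 110.7 g
Glass mass = batch − LOI = 846.3 − 110.7 = 735.7 g (= the summed oxide contributions)
wt % = oxide mass / glass mass × 100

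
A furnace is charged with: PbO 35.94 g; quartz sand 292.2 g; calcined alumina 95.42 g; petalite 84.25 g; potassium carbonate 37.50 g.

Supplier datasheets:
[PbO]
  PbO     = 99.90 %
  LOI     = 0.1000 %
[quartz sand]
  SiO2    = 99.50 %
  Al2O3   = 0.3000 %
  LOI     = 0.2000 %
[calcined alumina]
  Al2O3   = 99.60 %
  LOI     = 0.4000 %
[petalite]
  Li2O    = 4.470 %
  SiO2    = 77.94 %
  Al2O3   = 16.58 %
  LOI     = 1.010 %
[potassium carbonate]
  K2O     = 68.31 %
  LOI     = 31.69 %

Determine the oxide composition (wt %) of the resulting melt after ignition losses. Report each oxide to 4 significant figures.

The working math holds exact precision through every step. Mid-chain values are displayed with 4-significant-figure rounding on the page — every reported result is rounded once only — the derived quantities, including net glass mass, ignition loss, yield, totals, five oxide percentages, are computed using the weight values at 531.6 g of glass in exact precision as they appear in problem or answer.
Oxide-by-oxide delivered mass:
  Li2O: 84.25·0.04470 = 3.766 g
  SiO2: 292.2·0.9950 + 84.25·0.7794 = 356.4 g
  K2O: 37.50·0.6831 = 25.62 g
  PbO: 35.94·0.9990 = 35.90 g
  Al2O3: 292.2·0.003000 + 95.42·0.9960 + 84.25·0.1658 = 109.9 g
LOI: 35.94·0.001000 + 292.2·0.002000 + 95.42·0.004000 + 84.25·0.01010 + 37.50·0.3169 = 13.74 g
The glass mass, total less LOI, = 545.3 − 13.74 = 531.6 g (equal to the oxide-mass sum)
each oxide over glass, ×100, is wt %

Glass mass = 531.6 g (batch 545.3 − LOI 13.74).
Composition: Li2O 0.7085%, SiO2 67.05%, K2O 4.819%, PbO 6.754%, Al2O3 20.67%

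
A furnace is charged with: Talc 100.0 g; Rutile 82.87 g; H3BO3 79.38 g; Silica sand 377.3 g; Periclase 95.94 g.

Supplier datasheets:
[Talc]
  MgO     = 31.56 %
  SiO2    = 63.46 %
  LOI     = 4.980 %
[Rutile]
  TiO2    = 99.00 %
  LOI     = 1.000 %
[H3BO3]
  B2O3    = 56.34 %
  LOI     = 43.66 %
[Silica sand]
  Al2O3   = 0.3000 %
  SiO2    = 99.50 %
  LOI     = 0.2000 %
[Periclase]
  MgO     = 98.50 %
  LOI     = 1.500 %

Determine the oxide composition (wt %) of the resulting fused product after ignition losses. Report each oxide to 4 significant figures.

Glass mass = 692.8 g (batch 735.5 − LOI 42.66).
Composition: MgO 18.20%, Al2O3 0.1634%, SiO2 63.35%, B2O3 6.455%, TiO2 11.84%

Intermediates appear, with 4-significant-digit rounding, as written — the working math keeps full float precision in every operation — exactly one rounding is applied to each reported result — all derived quantities, including ignition loss, the five compositions, totals, net glass mass, yield, are recomputed from the batch weights for 692.8 g of glass in exact precision as quoted within question or answer.
Delivered oxide masses:
  MgO: 100.0·0.3156 + 95.94·0.9850 = 126.1 g
  Al2O3: 377.3·0.003000 = 1.132 g
  SiO2: 100.0·0.6346 + 377.3·0.9950 = 438.9 g
  B2O3: 79.38·0.5634 = 44.72 g
  TiO2: 82.87·0.9900 = 82.04 g
LOI: 100.0·0.04980 + 82.87·0.01000 + 79.38·0.4366 + 377.3·0.002000 + 95.94·0.01500 = 42.66 g
Net of LOI, the glass mass = 735.5 − 42.66 = 692.8 g (matching Σ of the oxides)
wt % = oxide mass / glass mass × 100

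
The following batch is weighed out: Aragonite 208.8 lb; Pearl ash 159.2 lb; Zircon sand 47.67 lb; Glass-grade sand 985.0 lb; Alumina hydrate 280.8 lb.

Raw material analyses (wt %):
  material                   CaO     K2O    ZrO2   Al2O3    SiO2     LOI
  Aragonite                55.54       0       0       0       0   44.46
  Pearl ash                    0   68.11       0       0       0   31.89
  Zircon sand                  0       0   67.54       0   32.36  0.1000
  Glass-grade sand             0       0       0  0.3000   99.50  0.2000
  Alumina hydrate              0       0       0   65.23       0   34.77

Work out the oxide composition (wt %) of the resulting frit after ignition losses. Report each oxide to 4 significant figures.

All arithmetic carries exact precision throughout; the intermediate values are rounded off to 4 significant figures as shown; each reported figure is rounded a single time. Derived quantities, including yield, net glass mass, totals, ignition loss, five oxide percentages, are re-derived starting from the weights at 1438 lb of glass in full precision precisely as stated by either problem or answer.
Per-oxide mass from batch:
  CaO: 208.8·0.5554 = 116.0 lb
  K2O: 159.2·0.6811 = 108.4 lb
  ZrO2: 47.67·0.6754 = 32.20 lb
  Al2O3: 985.0·0.003000 + 280.8·0.6523 = 186.1 lb
  SiO2: 47.67·0.3236 + 985.0·0.9950 = 995.5 lb
LOI: 208.8·0.4446 + 159.2·0.3189 + 47.67·0.001000 + 985.0·0.002000 + 280.8·0.3477 = 243.3 lb
Glass mass = batch − LOI = 1681 − 243.3 = 1438 lb (consistent with Σ oxide mass)
each wt % is 100 × oxide ÷ glass

Glass mass = 1438 lb (batch 1681 − LOI 243.3).
Composition: CaO 8.063%, K2O 7.539%, ZrO2 2.239%, Al2O3 12.94%, SiO2 69.22%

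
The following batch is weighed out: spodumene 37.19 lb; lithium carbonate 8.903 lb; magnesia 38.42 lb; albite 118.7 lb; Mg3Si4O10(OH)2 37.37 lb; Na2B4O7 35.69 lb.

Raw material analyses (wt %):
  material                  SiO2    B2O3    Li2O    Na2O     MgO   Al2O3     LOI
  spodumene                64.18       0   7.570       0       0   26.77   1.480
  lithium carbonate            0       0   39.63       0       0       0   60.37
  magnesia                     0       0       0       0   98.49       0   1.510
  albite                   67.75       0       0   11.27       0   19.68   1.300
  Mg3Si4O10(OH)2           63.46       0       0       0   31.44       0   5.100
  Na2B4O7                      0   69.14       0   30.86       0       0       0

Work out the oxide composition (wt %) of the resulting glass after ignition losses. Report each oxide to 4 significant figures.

Glass mass = 266.3 lb (batch 276.3 − LOI 9.954).
Composition: SiO2 48.06%, B2O3 9.266%, Li2O 2.382%, Na2O 9.159%, MgO 18.62%, Al2O3 12.51%

Working values appear rounded off to 4 significant digits when written out; the whole derivation maintains full precision in all steps — a single rounding completes each reported value — the derived quantities (glass mass, the totals, yield, the six compositions, ignition loss) are carried using the weight values at 266.3 lb of glass in full precision, as written in the problem or answer text.
What the batch supplies per oxide:
  SiO2: 37.19·0.6418 + 118.7·0.6775 + 37.37·0.6346 = 128.0 lb
  B2O3: 35.69·0.6914 = 24.68 lb
  Li2O: 37.19·0.07570 + 8.903·0.3963 = 6.344 lb
  Na2O: 118.7·0.1127 + 35.69·0.3086 = 24.39 lb
  MgO: 38.42·0.9849 + 37.37·0.3144 = 49.59 lb
  Al2O3: 37.19·0.2677 + 118.7·0.1968 = 33.32 lb
LOI: 37.19·0.01480 + 8.903·0.6037 + 38.42·0.01510 + 118.7·0.01300 + 37.37·0.05100 = 9.954 lb
Resulting glass, batch − LOI: 276.3 − 9.954 = 266.3 lb (matching Σ of the oxides)
each oxide over glass, ×100, is wt %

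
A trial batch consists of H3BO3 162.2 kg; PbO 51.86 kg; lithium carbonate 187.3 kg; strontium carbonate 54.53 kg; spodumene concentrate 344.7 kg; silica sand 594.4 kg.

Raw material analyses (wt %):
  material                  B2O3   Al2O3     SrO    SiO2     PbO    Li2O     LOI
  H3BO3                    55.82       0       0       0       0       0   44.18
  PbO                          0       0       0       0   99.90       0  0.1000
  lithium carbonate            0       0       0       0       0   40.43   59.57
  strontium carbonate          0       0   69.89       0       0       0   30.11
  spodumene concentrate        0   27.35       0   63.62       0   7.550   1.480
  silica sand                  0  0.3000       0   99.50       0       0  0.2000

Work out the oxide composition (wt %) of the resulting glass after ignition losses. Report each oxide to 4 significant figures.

Glass mass = 1189 kg (batch 1395 − LOI 206.0).
Composition: B2O3 7.615%, Al2O3 8.079%, SrO 3.205%, SiO2 68.19%, PbO 4.357%, Li2O 8.558%

Values along the way appear, rounded to four significant figures, in the working. All internal work runs at full precision in every operation. Every reported number includes exactly one rounding. All derived quantities are recomputed from the weighed amounts per 1189 kg of glass in exact precision (the totals, net glass mass, the six compositions, ignition loss, yield) as written in the problem or the answer.
Delivered oxide masses:
  B2O3: 162.2·0.5582 = 90.54 kg
  Al2O3: 344.7·0.2735 + 594.4·0.003000 = 96.06 kg
  SrO: 54.53·0.6989 = 38.11 kg
  SiO2: 344.7·0.6362 + 594.4·0.9950 = 810.7 kg
  PbO: 51.86·0.9990 = 51.81 kg
  Li2O: 187.3·0.4043 + 344.7·0.07550 = 101.8 kg
LOI: 162.2·0.4418 + 51.86·0.001000 + 187.3·0.5957 + 54.53·0.3011 + 344.7·0.01480 + 594.4·0.002000 = 206.0 kg
Resulting glass, batch − LOI: 1395 − 206.0 = 1189 kg (= the summed oxide contributions)
wt %: oxide over glass, times 100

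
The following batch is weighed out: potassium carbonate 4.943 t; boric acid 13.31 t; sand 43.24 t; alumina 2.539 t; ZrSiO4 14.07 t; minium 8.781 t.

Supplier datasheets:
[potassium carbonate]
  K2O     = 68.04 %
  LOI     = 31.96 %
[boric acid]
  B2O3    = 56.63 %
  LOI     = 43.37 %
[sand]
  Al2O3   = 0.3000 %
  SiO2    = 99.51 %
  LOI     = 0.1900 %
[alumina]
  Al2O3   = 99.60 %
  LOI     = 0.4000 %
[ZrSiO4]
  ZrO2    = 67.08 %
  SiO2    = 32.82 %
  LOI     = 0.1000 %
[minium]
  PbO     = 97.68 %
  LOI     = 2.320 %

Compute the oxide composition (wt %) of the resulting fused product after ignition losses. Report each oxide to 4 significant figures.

Glass mass = 79.22 t (batch 86.88 − LOI 7.662).
Composition: PbO 10.83%, ZrO2 11.91%, Al2O3 3.356%, K2O 4.245%, SiO2 60.14%, B2O3 9.515%

All arithmetic runs at exact precision at each step. Mid-chain values are printed rounded to 4 significant digits between the steps — every reported value is rounded a single time; all derived quantities are re-derived using the weight values on 79.22 t of glass at exact precision (the six compositions, ignition loss, glass mass, the yield, totals), exactly as printed in the question or the answer.
Oxide-by-oxide delivered mass:
  PbO: 8.781·0.9768 = 8.577 t
  ZrO2: 14.07·0.6708 = 9.438 t
  Al2O3: 43.24·0.003000 + 2.539·0.9960 = 2.659 t
  K2O: 4.943·0.6804 = 3.363 t
  SiO2: 43.24·0.9951 + 14.07·0.3282 = 47.65 t
  B2O3: 13.31·0.5663 = 7.537 t
LOI: 4.943·0.3196 + 13.31·0.4337 + 43.24·0.001900 + 2.539·0.004000 + 14.07·0.001000 + 8.781·0.02320 = 7.662 t
Resulting glass, batch − LOI: 86.88 − 7.662 = 79.22 t (= the summed oxide contributions)
wt % = 100 × oxide mass / glass mass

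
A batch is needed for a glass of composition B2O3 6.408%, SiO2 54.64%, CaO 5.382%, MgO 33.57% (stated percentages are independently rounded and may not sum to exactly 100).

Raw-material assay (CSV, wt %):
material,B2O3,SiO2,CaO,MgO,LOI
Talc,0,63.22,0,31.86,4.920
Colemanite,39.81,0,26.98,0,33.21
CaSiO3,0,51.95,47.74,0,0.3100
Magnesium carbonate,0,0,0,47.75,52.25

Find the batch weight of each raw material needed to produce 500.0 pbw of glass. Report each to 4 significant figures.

Batch per 500.0 pbw glass:
  Talc: 423.2 pbw
  Colemanite: 80.48 pbw
  CaSiO3: 10.88 pbw
  Magnesium carbonate: 69.15 pbw
Total batch = 583.7 pbw; LOI loss = 83.71 pbw; yield = 85.66%

Every computation keeps exact precision at all times; in-progress results are shown (rounded to four significant digits) in the printout — each reported value undergoes a single rounding — the derived quantities (LOI, net glass mass, totals, four oxide percentages, yield) are computed at full precision from the batch weights for 500.0 pbw of glass as given in problem or answer.
Per-oxide target masses for 500.0 pbw glass:
  B2O3: 6.408% × 500.0 = 32.04 pbw
  SiO2: 54.64% × 500.0 = 273.2 pbw
  CaO: 5.382% × 500.0 = 26.91 pbw
  MgO: 33.57% × 500.0 = 167.8 pbw
Mass-balance tally per oxide using the reported weights, against the basis in use (summed amounts equal target values within answer rounding):
  B2O3: 80.48·0.3981 = 32.04 pbw (target 32.04 pbw)
  SiO2: 423.2·0.6322 + 10.88·0.5195 = 273.2 pbw (target 273.2 pbw)
  CaO: 80.48·0.2698 + 10.88·0.4774 = 26.91 pbw (target 26.91 pbw)
  MgO: 423.2·0.3186 + 69.15·0.4775 = 167.9 pbw (target 167.8 pbw)
Glass-mass sanity pass: total batch − LOI = 500.0 pbw (per-oxide target masses sum to 500.0 pbw; with the basis standing at 500.0 pbw — any gap is answer rounding).
Summing the batch: Σ batch = 583.7 pbw; ignition loss, Σ(batch × LOI) = 83.71 pbw; as yield: glass ÷ batch → 85.66%.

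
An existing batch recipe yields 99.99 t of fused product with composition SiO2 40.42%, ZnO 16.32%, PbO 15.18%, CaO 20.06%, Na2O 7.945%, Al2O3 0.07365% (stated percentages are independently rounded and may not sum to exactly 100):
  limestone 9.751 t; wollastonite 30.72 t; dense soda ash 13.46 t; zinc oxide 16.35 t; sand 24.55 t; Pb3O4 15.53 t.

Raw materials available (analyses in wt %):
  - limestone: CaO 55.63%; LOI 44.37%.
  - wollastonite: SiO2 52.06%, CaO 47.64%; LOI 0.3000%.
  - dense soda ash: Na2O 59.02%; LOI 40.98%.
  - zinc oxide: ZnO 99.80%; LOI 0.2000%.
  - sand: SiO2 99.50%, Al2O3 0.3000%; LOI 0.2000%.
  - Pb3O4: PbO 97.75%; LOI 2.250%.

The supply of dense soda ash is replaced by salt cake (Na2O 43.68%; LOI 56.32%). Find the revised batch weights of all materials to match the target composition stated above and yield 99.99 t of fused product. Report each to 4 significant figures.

Revised batch per 99.99 t fused product:
  limestone: 9.751 t
  wollastonite: 30.72 t
  salt cake: 18.19 t
  zinc oxide: 16.35 t
  sand: 24.55 t
  Pb3O4: 15.53 t
Total batch = 115.1 t; LOI loss = 15.09 t

Intermediates are printed (rounded to 4 significant digits) when written out — the working math runs at full precision at every stage — exactly one rounding is applied to every reported value — all derived quantities are rebuilt at full precision (totals, yield, LOI, net glass mass, the six compositions) from the weighed amounts on 99.99 t of glass as quoted within either problem or answer.
Target masses of each oxide per 99.99 t fused product:
  SiO2: 40.42% × 99.99 = 40.42 t
  ZnO: 16.32% × 99.99 = 16.32 t
  PbO: 15.18% × 99.99 = 15.18 t
  CaO: 20.06% × 99.99 = 20.06 t
  Na2O: 7.945% × 99.99 = 7.944 t
  Al2O3: 0.07365% × 99.99 = 0.07364 t
Balance tally, oxide-wise, working from each reported weight, at the basis given (sums match the target masses inside rounding margins):
  SiO2: 30.72·0.5206 + 24.55·0.9950 = 40.42 t (target 40.42 t)
  ZnO: 16.35·0.9980 = 16.32 t (target 16.32 t)
  PbO: 15.53·0.9775 = 15.18 t (target 15.18 t)
  CaO: 9.751·0.5563 + 30.72·0.4764 = 20.06 t (target 20.06 t)
  Na2O: 18.19·0.4368 = 7.945 t (target 7.944 t)
  Al2O3: 24.55·0.003000 = 0.07365 t (target 0.07364 t)
Glass-mass closure: whole batch net of LOI = 100.0 t (the targets, summed, come to 99.99 t; basis as stated: 99.99 t — rounding explains the deltas).
Batch grand total — Σ batch = 115.1 t; LOI removed, Σ of batch·LOI: 15.09 t; yield: glass divided by total = 86.88%.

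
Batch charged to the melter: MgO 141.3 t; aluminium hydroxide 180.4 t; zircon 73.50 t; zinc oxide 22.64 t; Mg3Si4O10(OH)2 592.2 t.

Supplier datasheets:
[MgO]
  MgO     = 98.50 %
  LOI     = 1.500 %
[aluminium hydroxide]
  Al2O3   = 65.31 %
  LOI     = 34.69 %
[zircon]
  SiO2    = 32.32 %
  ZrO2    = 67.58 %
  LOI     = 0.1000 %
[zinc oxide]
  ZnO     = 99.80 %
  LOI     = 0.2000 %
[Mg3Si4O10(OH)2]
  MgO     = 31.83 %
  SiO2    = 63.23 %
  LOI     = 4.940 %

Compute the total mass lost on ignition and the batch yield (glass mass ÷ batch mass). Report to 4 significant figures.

LOI loss = 94.07 t; glass = 916.0 t; yield = 90.69%

Working values are printed rounded off to 4 significant figures within the worked lines. All internal work maintains exact precision at all times; every reported value undergoes a single rounding; derived quantities are rebuilt in full precision (the five compositions, glass mass, the totals, ignition loss, yield) using the weight values at 916.0 t of glass, as they appear in question or answer.
LOI of each material in turn:
  MgO: 141.3 × 0.01500 = 2.119 t
  aluminium hydroxide: 180.4 × 0.3469 = 62.58 t
  zircon: 73.50 × 0.001000 = 0.07350 t
  zinc oxide: 22.64 × 0.002000 = 0.04528 t
  Mg3Si4O10(OH)2: 592.2 × 0.04940 = 29.25 t
Total LOI = 94.07 t
Glass = batch − LOI = 1010 − 94.07 = 916.0 t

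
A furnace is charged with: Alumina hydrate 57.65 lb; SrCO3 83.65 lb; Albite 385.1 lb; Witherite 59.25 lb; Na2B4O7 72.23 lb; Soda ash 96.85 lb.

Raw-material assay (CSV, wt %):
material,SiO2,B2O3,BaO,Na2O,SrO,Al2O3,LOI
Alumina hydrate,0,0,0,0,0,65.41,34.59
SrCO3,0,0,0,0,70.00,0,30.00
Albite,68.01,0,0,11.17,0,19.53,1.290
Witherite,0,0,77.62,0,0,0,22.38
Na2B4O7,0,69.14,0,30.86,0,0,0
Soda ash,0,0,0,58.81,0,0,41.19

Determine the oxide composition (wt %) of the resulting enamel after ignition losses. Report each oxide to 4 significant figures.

Glass mass = 651.6 lb (batch 754.7 − LOI 103.2).
Composition: SiO2 40.20%, B2O3 7.664%, BaO 7.058%, Na2O 18.76%, SrO 8.987%, Al2O3 17.33%

The whole derivation maintains full precision through every step. Mid-chain values are displayed, rounded to 4 significant digits, within the worked lines — each reported value is rounded only once. All derived quantities (the totals, glass mass, LOI, yield, six oxide percentages) are carried using the weight values on 651.6 lb of glass at full precision as set out in problem or answer.
Mass of each oxide from the mix:
  SiO2: 385.1·0.6801 = 261.9 lb
  B2O3: 72.23·0.6914 = 49.94 lb
  BaO: 59.25·0.7762 = 45.99 lb
  Na2O: 385.1·0.1117 + 72.23·0.3086 + 96.85·0.5881 = 122.3 lb
  SrO: 83.65·0.7000 = 58.55 lb
  Al2O3: 57.65·0.6541 + 385.1·0.1953 = 112.9 lb
LOI: 57.65·0.3459 + 83.65·0.3000 + 385.1·0.01290 + 59.25·0.2238 + 96.85·0.4119 = 103.2 lb
Glass mass = batch − LOI = 754.7 − 103.2 = 651.6 lb (equal to the oxide-mass sum)
each oxide over glass, ×100, is wt %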